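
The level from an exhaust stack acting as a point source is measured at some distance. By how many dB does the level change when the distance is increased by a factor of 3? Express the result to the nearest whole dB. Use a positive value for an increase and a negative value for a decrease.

With spherical spreading the level changes by −20·log₁₀(r₂/r₁).
ΔL = −20·log₁₀(3) = -9.54 dB.

-10 dB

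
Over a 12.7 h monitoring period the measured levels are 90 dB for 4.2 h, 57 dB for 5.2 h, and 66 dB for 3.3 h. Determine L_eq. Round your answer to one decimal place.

85.2 dB

The energy average is taken in the linear domain: L_eq = 10·log₁₀[(Σ tᵢ·10^(Lᵢ/10))/T], T = 12.7 h.
Σ tᵢ·10^(Lᵢ/10) = 4.2·10^(90/10) + 5.2·10^(57/10) + 3.3·10^(66/10) = 4.216e+09.
L_eq = 10·log₁₀(4.216e+09/12.7) = 85.21 dB.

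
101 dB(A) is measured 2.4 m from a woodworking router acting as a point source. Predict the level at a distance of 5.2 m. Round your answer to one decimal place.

94.3 dB(A)

For a point source, L₂ = L₁ − 20·log₁₀(r₂/r₁).
L₂ = 101 − 20·log₁₀(5.2/2.4) = 101 − 6.716 = 94.28 dB(A).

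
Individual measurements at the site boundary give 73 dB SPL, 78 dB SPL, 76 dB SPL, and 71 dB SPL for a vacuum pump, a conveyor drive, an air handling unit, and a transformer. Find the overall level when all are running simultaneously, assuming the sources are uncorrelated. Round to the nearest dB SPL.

Incoherent sources combine by intensity addition: L_total = 10·log₁₀(Σ 10^(L_i/10)).
Σ 10^(L/10) = 10^(73/10) + 10^(78/10) + 10^(76/10) + 10^(71/10) = 1.354e+08.
L_total = 10·log₁₀(1.354e+08) = 81.32 dB SPL.

81 dB SPL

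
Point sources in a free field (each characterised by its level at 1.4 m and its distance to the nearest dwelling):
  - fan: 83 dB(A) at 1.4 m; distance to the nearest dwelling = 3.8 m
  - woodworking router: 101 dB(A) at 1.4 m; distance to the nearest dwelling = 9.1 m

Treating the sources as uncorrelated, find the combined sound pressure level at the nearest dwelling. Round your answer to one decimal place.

85.1 dB(A)

Propagate each source to the receiver with L = L_ref − 20·log₁₀(r/r_ref), then add intensities.
fan: 83 − 20·log₁₀(3.8/1.4) = 83 − 8.67 = 74.33 dB(A).
woodworking router: 101 − 20·log₁₀(9.1/1.4) = 101 − 16.26 = 84.74 dB(A).
Σ 10^(L/10) = 3.251e+08 → L_total = 10·log₁₀(3.251e+08) = 85.12 dB(A).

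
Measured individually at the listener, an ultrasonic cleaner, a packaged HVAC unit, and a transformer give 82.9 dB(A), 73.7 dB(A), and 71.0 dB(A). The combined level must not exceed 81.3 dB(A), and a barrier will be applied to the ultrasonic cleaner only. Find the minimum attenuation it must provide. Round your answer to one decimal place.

The untreated sources together contribute 10^(73.7/10) + 10^(71.0/10) = 3.603e+07, i.e. 75.57 dB(A).
To meet 81.3 dB(A) overall, the treated ultrasonic cleaner may contribute at most 10^(81.3/10) − 3.603e+07 = 9.886e+07, i.e. 79.95 dB(A).
Required insertion loss = 82.9 − 79.95 = 2.95 dB.

2.9 dB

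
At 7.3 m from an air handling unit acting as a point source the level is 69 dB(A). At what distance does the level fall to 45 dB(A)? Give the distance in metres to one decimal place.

For a point source L₁ − L₂ = 20·log₁₀(r₂/r₁), so r₂ = r₁·10^((L₁−L₂)/20).
r₂ = 7.3·10^((69−45)/20) = 7.3·10^(24.0/20) = 115.70 m.

115.7 m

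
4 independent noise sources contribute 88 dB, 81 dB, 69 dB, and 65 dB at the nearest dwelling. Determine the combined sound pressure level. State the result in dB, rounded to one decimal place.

Incoherent sources combine by intensity addition: L_total = 10·log₁₀(Σ 10^(L_i/10)).
Σ 10^(L/10) = 10^(88/10) + 10^(81/10) + 10^(69/10) + 10^(65/10) = 7.680e+08.
L_total = 10·log₁₀(7.680e+08) = 88.85 dB.

88.9 dB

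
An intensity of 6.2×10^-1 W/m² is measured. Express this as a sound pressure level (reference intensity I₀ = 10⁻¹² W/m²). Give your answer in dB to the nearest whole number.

L = 10·log₁₀(I/I₀) = 10·log₁₀(6.2×10^-1/10⁻¹²) = 10·log₁₀(6.2×10^11).
L = 10·(0.7924 + 11) = 117.92 dB.

118 dB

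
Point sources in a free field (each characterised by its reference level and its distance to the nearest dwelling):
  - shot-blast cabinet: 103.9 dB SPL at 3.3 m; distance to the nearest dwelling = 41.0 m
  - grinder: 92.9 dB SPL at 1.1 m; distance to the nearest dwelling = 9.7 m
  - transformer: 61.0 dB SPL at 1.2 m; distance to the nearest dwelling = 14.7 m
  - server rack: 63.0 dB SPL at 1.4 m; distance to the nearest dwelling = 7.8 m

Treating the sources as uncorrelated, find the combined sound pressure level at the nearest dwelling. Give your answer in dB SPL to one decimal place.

82.7 dB SPL

Propagate each source to the receiver with L = L_ref − 20·log₁₀(r/r_ref), then add intensities.
shot-blast cabinet: 103.9 − 20·log₁₀(41.0/3.3) = 103.9 − 21.89 = 82.01 dB SPL.
grinder: 92.9 − 20·log₁₀(9.7/1.1) = 92.9 − 18.91 = 73.99 dB SPL.
transformer: 61.0 − 20·log₁₀(14.7/1.2) = 61.0 − 21.76 = 39.24 dB SPL.
server rack: 63.0 − 20·log₁₀(7.8/1.4) = 63.0 − 14.92 = 48.08 dB SPL.
Σ 10^(L/10) = 1.842e+08 → L_total = 10·log₁₀(1.842e+08) = 82.65 dB SPL.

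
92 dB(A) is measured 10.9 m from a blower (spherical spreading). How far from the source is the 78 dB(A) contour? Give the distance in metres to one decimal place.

54.6 m

The 14.0 dB drop corresponds to a distance ratio of 10^(14.0/20) for a point source.
r₂ = 10.9·10^((92−78)/20) = 10.9·10^(14.0/20) = 54.63 m.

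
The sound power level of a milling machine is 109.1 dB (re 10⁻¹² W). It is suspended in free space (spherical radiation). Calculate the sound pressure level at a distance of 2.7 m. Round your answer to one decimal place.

Free-field spherical radiation: L_p = L_w − 10·log₁₀(4π·r²), r = 2.7 m.
4π·r² = 91.61 m², 10·log₁₀ of that is 19.619 dB.
L_p = 109.1 − 19.619 = 89.48 dB.

89.5 dB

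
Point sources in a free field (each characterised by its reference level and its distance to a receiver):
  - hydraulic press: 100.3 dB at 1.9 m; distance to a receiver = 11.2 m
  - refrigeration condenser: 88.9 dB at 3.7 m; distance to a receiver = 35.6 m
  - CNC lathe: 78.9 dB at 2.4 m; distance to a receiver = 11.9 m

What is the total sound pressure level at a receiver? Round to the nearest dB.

85 dB

Apply inverse-square spreading to bring every level to the receiver, then sum 10^(L/10).
hydraulic press: 100.3 − 20·log₁₀(11.2/1.9) = 100.3 − 15.41 = 84.89 dB.
refrigeration condenser: 88.9 − 20·log₁₀(35.6/3.7) = 88.9 − 19.66 = 69.24 dB.
CNC lathe: 78.9 − 20·log₁₀(11.9/2.4) = 78.9 − 13.91 = 64.99 dB.
Σ 10^(L/10) = 3.199e+08 → L_total = 10·log₁₀(3.199e+08) = 85.05 dB.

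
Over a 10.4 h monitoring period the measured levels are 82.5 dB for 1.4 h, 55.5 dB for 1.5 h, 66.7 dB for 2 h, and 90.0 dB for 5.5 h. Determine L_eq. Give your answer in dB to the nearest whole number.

The energy average is taken in the linear domain: L_eq = 10·log₁₀[(Σ tᵢ·10^(Lᵢ/10))/T], T = 10.4 h.
Σ tᵢ·10^(Lᵢ/10) = 1.4·10^(82.5/10) + 1.5·10^(55.5/10) + 2·10^(66.7/10) + 5.5·10^(90.0/10) = 5.759e+09.
L_eq = 10·log₁₀(5.759e+09/10.4) = 87.43 dB.

87 dB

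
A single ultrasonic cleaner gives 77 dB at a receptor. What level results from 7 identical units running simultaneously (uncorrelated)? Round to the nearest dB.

85 dB

L_total = L₁ + 10·log₁₀ N for N identical incoherent sources.
L_total = 77 + 10·log₁₀(7) = 77 + 8.451 = 85.45 dB.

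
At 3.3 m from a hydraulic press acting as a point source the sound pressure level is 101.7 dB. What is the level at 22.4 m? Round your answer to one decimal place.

For a point source, L₂ = L₁ − 20·log₁₀(r₂/r₁).
L₂ = 101.7 − 20·log₁₀(22.4/3.3) = 101.7 − 16.635 = 85.07 dB.

85.1 dB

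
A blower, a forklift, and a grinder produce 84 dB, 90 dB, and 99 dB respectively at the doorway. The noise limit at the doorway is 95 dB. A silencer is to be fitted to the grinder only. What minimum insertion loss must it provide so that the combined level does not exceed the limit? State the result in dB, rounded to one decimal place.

Everything except the grinder sums to 10^(84/10) + 10^(90/10) = 1.251e+09 in linear terms, 90.97 dB.
The limit corresponds to 10^(95/10) = 3.162e+09; subtracting the fixed part leaves 1.911e+09 for the grinder, i.e. 92.81 dB.
Required insertion loss = 99 − 92.81 = 6.19 dB.

6.2 dB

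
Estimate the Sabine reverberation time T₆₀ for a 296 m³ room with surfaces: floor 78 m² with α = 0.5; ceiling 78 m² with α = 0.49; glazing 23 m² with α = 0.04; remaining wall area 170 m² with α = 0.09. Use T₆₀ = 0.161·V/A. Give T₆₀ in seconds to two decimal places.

A = Σ Sᵢαᵢ = 78·0.5 + 78·0.49 + 23·0.04 + 170·0.09 = 93.44 m².
T₆₀ = 0.161 × 296 / 93.44 = 0.510 s.

0.51 s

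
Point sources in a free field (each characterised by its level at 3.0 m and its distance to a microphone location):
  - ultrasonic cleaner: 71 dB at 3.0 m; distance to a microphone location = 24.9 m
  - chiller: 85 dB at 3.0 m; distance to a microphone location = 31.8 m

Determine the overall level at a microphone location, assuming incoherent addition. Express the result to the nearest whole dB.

Apply inverse-square spreading to bring every level to the receiver, then sum 10^(L/10).
ultrasonic cleaner: 71 − 20·log₁₀(24.9/3.0) = 71 − 18.38 = 52.62 dB.
chiller: 85 − 20·log₁₀(31.8/3.0) = 85 − 20.51 = 64.49 dB.
Σ 10^(L/10) = 2.997e+06 → L_total = 10·log₁₀(2.997e+06) = 64.77 dB.

65 dB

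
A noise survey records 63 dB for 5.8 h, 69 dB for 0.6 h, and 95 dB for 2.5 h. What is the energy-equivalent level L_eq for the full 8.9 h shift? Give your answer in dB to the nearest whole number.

L_eq = 10·log₁₀[(1/T)·Σ tᵢ·10^(Lᵢ/10)] with T = 8.9 h.
Σ tᵢ·10^(Lᵢ/10) = 5.8·10^(63/10) + 0.6·10^(69/10) + 2.5·10^(95/10) = 7.922e+09.
L_eq = 10·log₁₀(7.922e+09/8.9) = 89.49 dB.

89 dB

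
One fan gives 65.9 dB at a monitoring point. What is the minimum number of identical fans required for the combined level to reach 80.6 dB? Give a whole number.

N identical sources give L₁ + 10·log₁₀ N, so require 10·log₁₀ N ≥ 80.6 − 65.9 = 14.7 dB.
N ≥ 10^(14.7/10) = 29.512, so N = 30.

30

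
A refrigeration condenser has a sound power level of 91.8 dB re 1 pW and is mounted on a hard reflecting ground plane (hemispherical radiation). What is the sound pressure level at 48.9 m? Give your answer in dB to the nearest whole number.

50 dB

L_p = L_w − 10·log₁₀(2π·r²) with r = 48.9 m.
2π·r² = 1.502e+04 m², 10·log₁₀ of that is 41.768 dB.
L_p = 91.8 − 41.768 = 50.03 dB.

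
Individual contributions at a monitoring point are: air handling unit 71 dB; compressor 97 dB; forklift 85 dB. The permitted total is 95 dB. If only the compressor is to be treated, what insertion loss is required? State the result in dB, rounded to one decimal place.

2.5 dB

Everything except the compressor sums to 10^(71/10) + 10^(85/10) = 3.288e+08 in linear terms, 85.17 dB.
To meet 95 dB overall, the treated compressor may contribute at most 10^(95/10) − 3.288e+08 = 2.833e+09, i.e. 94.52 dB.
Required insertion loss = 97 − 94.52 = 2.48 dB.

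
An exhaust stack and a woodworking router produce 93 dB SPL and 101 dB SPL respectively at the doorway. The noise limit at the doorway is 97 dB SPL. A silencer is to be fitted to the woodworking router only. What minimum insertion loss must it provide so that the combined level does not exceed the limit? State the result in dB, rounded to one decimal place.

Everything except the woodworking router sums to 10^(93/10) = 1.995e+09 in linear terms, 93.00 dB SPL.
The limit corresponds to 10^(97/10) = 5.012e+09; subtracting the fixed part leaves 3.017e+09 for the woodworking router, i.e. 94.80 dB SPL.
Required insertion loss = 101 − 94.80 = 6.20 dB.

6.2 dB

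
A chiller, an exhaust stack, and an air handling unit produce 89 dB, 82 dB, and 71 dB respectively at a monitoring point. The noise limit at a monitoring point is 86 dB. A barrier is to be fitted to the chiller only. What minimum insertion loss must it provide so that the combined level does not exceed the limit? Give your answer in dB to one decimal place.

5.4 dB

The untreated sources together contribute 10^(82/10) + 10^(71/10) = 1.711e+08, i.e. 82.33 dB.
To meet 86 dB overall, the treated chiller may contribute at most 10^(86/10) − 1.711e+08 = 2.270e+08, i.e. 83.56 dB.
So the chiller must be reduced from 89 to 83.56 dB: IL = 5.44 dB.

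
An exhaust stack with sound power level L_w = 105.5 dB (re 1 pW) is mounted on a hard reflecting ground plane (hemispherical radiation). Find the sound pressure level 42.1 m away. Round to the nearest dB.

65 dB

Free-field hemispherical radiation: L_p = L_w − 10·log₁₀(2π·r²), r = 42.1 m.
2π·r² = 1.114e+04 m², 10·log₁₀ of that is 40.467 dB.
L_p = 105.5 − 40.467 = 65.03 dB.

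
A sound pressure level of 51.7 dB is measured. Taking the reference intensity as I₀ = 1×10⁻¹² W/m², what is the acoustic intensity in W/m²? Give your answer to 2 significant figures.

L = 10·log₁₀(I/I₀) ⇒ I = I₀·10^(L/10) = 10⁻¹² × 10^5.17.

1.5e-07 W/m²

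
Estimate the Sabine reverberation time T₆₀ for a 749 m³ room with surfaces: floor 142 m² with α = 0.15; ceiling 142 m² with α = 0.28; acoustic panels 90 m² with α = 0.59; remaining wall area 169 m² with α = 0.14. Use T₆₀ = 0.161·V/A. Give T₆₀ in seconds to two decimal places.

0.87 s

Summing Sᵢαᵢ: 142·0.15 + 142·0.28 + 90·0.59 + 169·0.14 = 137.82 m².
T₆₀ = 0.161 × 749 / 137.82 = 0.875 s.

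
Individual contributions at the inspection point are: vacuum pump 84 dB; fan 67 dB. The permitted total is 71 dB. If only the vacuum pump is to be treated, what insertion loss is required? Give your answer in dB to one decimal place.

15.2 dB

The untreated sources together contribute 10^(67/10) = 5.012e+06, i.e. 67.00 dB.
The limit corresponds to 10^(71/10) = 1.259e+07; subtracting the fixed part leaves 7.577e+06 for the vacuum pump, i.e. 68.80 dB.
Required insertion loss = 84 − 68.80 = 15.20 dB.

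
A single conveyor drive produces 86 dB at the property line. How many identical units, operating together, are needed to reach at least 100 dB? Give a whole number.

26

Need L₁ + 10·log₁₀ N ≥ 100, i.e. log₁₀ N ≥ 1.40.
N ≥ 10^(14.0/10) = 25.119, so N = 26.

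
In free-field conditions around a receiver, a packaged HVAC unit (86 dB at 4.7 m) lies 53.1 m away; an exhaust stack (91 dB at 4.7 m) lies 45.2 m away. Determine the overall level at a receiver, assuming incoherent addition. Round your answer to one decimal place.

72.2 dB

Propagate each source to the receiver with L = L_ref − 20·log₁₀(r/r_ref), then add intensities.
packaged HVAC unit: 86 − 20·log₁₀(53.1/4.7) = 86 − 21.06 = 64.94 dB.
exhaust stack: 91 − 20·log₁₀(45.2/4.7) = 91 − 19.66 = 71.34 dB.
Σ 10^(L/10) = 1.673e+07 → L_total = 10·log₁₀(1.673e+07) = 72.24 dB.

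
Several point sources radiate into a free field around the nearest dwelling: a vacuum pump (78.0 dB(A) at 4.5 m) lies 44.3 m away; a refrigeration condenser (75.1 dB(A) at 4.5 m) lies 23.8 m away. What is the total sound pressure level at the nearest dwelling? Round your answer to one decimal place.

First find each source's level at the receiver (point-source: −20·log₁₀(r/r_ref)), then combine on an intensity basis.
vacuum pump: 78.0 − 20·log₁₀(44.3/4.5) = 78.0 − 19.86 = 58.14 dB(A).
refrigeration condenser: 75.1 − 20·log₁₀(23.8/4.5) = 75.1 − 14.47 = 60.63 dB(A).
Σ 10^(L/10) = 1.808e+06 → L_total = 10·log₁₀(1.808e+06) = 62.57 dB(A).

62.6 dB(A)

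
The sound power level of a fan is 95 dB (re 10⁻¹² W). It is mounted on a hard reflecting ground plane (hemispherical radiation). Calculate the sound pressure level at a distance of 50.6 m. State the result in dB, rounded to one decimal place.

The power spreads over a hemisphere of area 2π·r², so L_p = L_w − 10·log₁₀(2π·r²).
2π·r² = 1.609e+04 m², 10·log₁₀ of that is 42.065 dB.
L_p = 95 − 42.065 = 52.94 dB.

52.9 dB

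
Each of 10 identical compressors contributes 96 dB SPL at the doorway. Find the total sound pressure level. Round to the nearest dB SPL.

106 dB SPL

N identical incoherent sources raise the level by 10·log₁₀ N.
L_total = 96 + 10·log₁₀(10) = 96 + 10.000 = 106.00 dB SPL.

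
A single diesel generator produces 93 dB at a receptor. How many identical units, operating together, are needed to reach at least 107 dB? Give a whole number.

26

N identical sources give L₁ + 10·log₁₀ N, so require 10·log₁₀ N ≥ 107 − 93 = 14.0 dB.
N ≥ 10^(14.0/10) = 25.119, so N = 26.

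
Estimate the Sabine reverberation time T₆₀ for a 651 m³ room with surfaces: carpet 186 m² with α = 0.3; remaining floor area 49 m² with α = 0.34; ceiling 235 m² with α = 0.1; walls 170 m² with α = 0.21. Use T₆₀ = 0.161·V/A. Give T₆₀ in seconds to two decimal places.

Summing Sᵢαᵢ: 186·0.3 + 49·0.34 + 235·0.1 + 170·0.21 = 131.66 m².
T₆₀ = 0.161 × 651 / 131.66 = 0.796 s.

0.80 s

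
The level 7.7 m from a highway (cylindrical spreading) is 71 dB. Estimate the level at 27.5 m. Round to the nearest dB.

Cylindrical spreading from a line source gives a 10·log₁₀(r₂/r₁) drop.
L₂ = 71 − 10·log₁₀(27.5/7.7) = 71 − 5.528 = 65.47 dB.

65 dB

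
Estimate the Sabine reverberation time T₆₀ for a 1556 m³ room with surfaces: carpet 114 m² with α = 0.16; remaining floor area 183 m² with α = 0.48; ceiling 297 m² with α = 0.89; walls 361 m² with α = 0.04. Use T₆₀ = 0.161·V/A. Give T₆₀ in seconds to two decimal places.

A = Σ Sᵢαᵢ = 114·0.16 + 183·0.48 + 297·0.89 + 361·0.04 = 384.85 m².
T₆₀ = 0.161·V/A = 0.161·1556/384.85 = 0.651 s.

0.65 s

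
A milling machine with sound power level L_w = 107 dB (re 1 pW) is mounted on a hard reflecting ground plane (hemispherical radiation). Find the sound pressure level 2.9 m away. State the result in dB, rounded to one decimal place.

Free-field hemispherical radiation: L_p = L_w − 10·log₁₀(2π·r²), r = 2.9 m.
2π·r² = 52.84 m², 10·log₁₀ of that is 17.230 dB.
L_p = 107 − 17.230 = 89.77 dB.

89.8 dB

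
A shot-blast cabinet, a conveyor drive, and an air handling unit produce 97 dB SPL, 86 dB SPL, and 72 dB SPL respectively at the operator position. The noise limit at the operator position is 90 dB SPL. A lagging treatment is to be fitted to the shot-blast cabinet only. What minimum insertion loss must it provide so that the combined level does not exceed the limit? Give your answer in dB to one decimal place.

9.3 dB

The untreated sources together contribute 10^(86/10) + 10^(72/10) = 4.140e+08, i.e. 86.17 dB SPL.
The limit corresponds to 10^(90/10) = 1.000e+09; subtracting the fixed part leaves 5.860e+08 for the shot-blast cabinet, i.e. 87.68 dB SPL.
So the shot-blast cabinet must be reduced from 97 to 87.68 dB SPL: IL = 9.32 dB.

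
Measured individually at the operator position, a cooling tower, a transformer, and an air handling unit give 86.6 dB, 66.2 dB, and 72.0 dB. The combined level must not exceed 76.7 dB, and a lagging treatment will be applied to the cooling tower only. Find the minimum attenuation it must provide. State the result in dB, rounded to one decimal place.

12.3 dB

Fixed contribution from the other sources: Σ 10^(L/10) = 10^(66.2/10) + 10^(72.0/10) = 2.002e+07 (73.01 dB).
The limit corresponds to 10^(76.7/10) = 4.677e+07; subtracting the fixed part leaves 2.676e+07 for the cooling tower, i.e. 74.27 dB.
Required insertion loss = 86.6 − 74.27 = 12.33 dB.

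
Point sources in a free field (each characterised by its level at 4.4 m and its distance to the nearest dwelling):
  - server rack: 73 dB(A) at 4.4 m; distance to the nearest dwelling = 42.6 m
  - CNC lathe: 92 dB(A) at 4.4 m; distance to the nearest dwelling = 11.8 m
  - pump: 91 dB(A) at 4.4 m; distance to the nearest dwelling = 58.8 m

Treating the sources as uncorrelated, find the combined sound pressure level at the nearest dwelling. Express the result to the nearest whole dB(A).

84 dB(A)

Propagate each source to the receiver with L = L_ref − 20·log₁₀(r/r_ref), then add intensities.
server rack: 73 − 20·log₁₀(42.6/4.4) = 73 − 19.72 = 53.28 dB(A).
CNC lathe: 92 − 20·log₁₀(11.8/4.4) = 92 − 8.57 = 83.43 dB(A).
pump: 91 − 20·log₁₀(58.8/4.4) = 91 − 22.52 = 68.48 dB(A).
Σ 10^(L/10) = 2.276e+08 → L_total = 10·log₁₀(2.276e+08) = 83.57 dB(A).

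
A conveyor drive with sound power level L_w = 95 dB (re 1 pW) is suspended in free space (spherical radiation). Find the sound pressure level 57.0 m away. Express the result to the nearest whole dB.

The power spreads over a sphere of area 4π·r², so L_p = L_w − 10·log₁₀(4π·r²).
4π·r² = 4.083e+04 m², 10·log₁₀ of that is 46.110 dB.
L_p = 95 − 46.110 = 48.89 dB.

49 dB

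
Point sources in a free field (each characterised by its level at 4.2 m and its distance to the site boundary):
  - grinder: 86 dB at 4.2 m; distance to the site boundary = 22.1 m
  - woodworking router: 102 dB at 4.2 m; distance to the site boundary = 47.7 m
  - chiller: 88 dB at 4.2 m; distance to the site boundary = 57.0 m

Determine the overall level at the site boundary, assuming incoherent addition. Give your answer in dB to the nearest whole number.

81 dB

Apply inverse-square spreading to bring every level to the receiver, then sum 10^(L/10).
grinder: 86 − 20·log₁₀(22.1/4.2) = 86 − 14.42 = 71.58 dB.
woodworking router: 102 − 20·log₁₀(47.7/4.2) = 102 − 21.11 = 80.89 dB.
chiller: 88 − 20·log₁₀(57.0/4.2) = 88 − 22.65 = 65.35 dB.
Σ 10^(L/10) = 1.407e+08 → L_total = 10·log₁₀(1.407e+08) = 81.48 dB.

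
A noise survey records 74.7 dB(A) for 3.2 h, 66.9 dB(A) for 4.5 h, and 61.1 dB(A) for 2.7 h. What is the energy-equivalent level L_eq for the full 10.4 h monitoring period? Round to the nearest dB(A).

Weight each interval's intensity by its duration and average over T = 10.4 h:
Σ tᵢ·10^(Lᵢ/10) = 3.2·10^(74.7/10) + 4.5·10^(66.9/10) + 2.7·10^(61.1/10) = 1.200e+08.
L_eq = 10·log₁₀(1.200e+08/10.4) = 70.62 dB(A).

71 dB(A)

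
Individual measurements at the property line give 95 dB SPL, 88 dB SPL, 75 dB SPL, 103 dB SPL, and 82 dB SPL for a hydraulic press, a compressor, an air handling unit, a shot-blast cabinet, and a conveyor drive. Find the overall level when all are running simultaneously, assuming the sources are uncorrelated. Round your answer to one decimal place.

For uncorrelated sources the intensities add, so convert each level to linear form, sum, and take 10·log₁₀ of the total.
Σ 10^(L/10) = 10^(95/10) + 10^(88/10) + 10^(75/10) + 10^(103/10) + 10^(82/10) = 2.394e+10.
L_total = 10·log₁₀(2.394e+10) = 103.79 dB SPL.

103.8 dB SPL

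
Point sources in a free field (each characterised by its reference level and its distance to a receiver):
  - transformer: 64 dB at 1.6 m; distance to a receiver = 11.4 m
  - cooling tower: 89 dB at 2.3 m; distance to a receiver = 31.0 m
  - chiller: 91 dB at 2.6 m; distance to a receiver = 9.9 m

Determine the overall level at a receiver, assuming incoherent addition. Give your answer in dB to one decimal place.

79.6 dB

First find each source's level at the receiver (point-source: −20·log₁₀(r/r_ref)), then combine on an intensity basis.
transformer: 64 − 20·log₁₀(11.4/1.6) = 64 − 17.06 = 46.94 dB.
cooling tower: 89 − 20·log₁₀(31.0/2.3) = 89 − 22.59 = 66.41 dB.
chiller: 91 − 20·log₁₀(9.9/2.6) = 91 − 11.61 = 79.39 dB.
Σ 10^(L/10) = 9.125e+07 → L_total = 10·log₁₀(9.125e+07) = 79.60 dB.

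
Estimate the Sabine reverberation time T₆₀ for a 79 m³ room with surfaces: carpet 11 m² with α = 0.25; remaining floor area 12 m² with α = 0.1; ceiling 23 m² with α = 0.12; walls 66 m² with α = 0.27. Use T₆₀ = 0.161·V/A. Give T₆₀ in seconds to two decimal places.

Summing Sᵢαᵢ: 11·0.25 + 12·0.1 + 23·0.12 + 66·0.27 = 24.53 m².
T₆₀ = 0.161 × 79 / 24.53 = 0.519 s.

0.52 s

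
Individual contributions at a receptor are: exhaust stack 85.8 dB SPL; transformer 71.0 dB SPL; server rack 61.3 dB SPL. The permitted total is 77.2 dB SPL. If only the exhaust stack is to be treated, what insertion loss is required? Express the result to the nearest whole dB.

10 dB

The untreated sources together contribute 10^(71.0/10) + 10^(61.3/10) = 1.394e+07, i.e. 71.44 dB SPL.
To meet 77.2 dB SPL overall, the treated exhaust stack may contribute at most 10^(77.2/10) − 1.394e+07 = 3.854e+07, i.e. 75.86 dB SPL.
Required insertion loss = 85.8 − 75.86 = 9.94 dB.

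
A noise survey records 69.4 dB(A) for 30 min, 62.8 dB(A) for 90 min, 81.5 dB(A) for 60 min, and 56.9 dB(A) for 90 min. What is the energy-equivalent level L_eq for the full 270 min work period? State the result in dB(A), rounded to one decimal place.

75.2 dB(A)

The energy average is taken in the linear domain: L_eq = 10·log₁₀[(Σ tᵢ·10^(Lᵢ/10))/T], T = 270 min.
Σ tᵢ·10^(Lᵢ/10) = 30·10^(69.4/10) + 90·10^(62.8/10) + 60·10^(81.5/10) + 90·10^(56.9/10) = 8.952e+09.
L_eq = 10·log₁₀(8.952e+09/270) = 75.21 dB(A).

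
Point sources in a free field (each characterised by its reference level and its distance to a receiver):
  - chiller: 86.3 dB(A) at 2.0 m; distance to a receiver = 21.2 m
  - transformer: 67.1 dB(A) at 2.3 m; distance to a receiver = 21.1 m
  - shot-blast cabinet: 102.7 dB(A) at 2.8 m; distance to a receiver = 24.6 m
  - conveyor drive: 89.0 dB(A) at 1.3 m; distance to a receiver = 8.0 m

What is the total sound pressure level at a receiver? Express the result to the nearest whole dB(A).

First find each source's level at the receiver (point-source: −20·log₁₀(r/r_ref)), then combine on an intensity basis.
chiller: 86.3 − 20·log₁₀(21.2/2.0) = 86.3 − 20.51 = 65.79 dB(A).
transformer: 67.1 − 20·log₁₀(21.1/2.3) = 67.1 − 19.25 = 47.85 dB(A).
shot-blast cabinet: 102.7 − 20·log₁₀(24.6/2.8) = 102.7 − 18.88 = 83.82 dB(A).
conveyor drive: 89.0 − 20·log₁₀(8.0/1.3) = 89.0 − 15.78 = 73.22 dB(A).
Σ 10^(L/10) = 2.661e+08 → L_total = 10·log₁₀(2.661e+08) = 84.25 dB(A).

84 dB(A)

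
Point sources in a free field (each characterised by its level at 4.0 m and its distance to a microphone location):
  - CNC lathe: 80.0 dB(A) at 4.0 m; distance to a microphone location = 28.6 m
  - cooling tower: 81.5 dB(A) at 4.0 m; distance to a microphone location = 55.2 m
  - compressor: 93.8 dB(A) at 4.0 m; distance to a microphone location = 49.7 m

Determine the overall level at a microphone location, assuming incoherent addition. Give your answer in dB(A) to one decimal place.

First find each source's level at the receiver (point-source: −20·log₁₀(r/r_ref)), then combine on an intensity basis.
CNC lathe: 80.0 − 20·log₁₀(28.6/4.0) = 80.0 − 17.09 = 62.91 dB(A).
cooling tower: 81.5 − 20·log₁₀(55.2/4.0) = 81.5 − 22.80 = 58.70 dB(A).
compressor: 93.8 − 20·log₁₀(49.7/4.0) = 93.8 − 21.89 = 71.91 dB(A).
Σ 10^(L/10) = 1.824e+07 → L_total = 10·log₁₀(1.824e+07) = 72.61 dB(A).

72.6 dB(A)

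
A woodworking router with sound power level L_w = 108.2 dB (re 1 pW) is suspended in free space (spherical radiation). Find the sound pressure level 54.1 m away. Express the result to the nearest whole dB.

The power spreads over a sphere of area 4π·r², so L_p = L_w − 10·log₁₀(4π·r²).
4π·r² = 3.678e+04 m², 10·log₁₀ of that is 45.656 dB.
L_p = 108.2 − 45.656 = 62.54 dB.

63 dB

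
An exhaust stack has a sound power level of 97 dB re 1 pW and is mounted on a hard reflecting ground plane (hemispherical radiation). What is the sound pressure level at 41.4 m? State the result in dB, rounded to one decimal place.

The power spreads over a hemisphere of area 2π·r², so L_p = L_w − 10·log₁₀(2π·r²).
2π·r² = 1.077e+04 m², 10·log₁₀ of that is 40.322 dB.
L_p = 97 − 40.322 = 56.68 dB.

56.7 dB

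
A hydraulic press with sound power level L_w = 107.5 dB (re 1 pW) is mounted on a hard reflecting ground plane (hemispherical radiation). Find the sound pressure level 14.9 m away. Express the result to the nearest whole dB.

76 dB

Free-field hemispherical radiation: L_p = L_w − 10·log₁₀(2π·r²), r = 14.9 m.
2π·r² = 1395 m², 10·log₁₀ of that is 31.446 dB.
L_p = 107.5 − 31.446 = 76.05 dB.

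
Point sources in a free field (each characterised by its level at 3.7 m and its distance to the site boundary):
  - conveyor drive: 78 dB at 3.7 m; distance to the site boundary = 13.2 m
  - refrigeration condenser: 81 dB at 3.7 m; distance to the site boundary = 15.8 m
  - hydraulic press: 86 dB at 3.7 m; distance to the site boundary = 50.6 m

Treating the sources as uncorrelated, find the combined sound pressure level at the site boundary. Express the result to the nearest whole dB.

71 dB

Propagate each source to the receiver with L = L_ref − 20·log₁₀(r/r_ref), then add intensities.
conveyor drive: 78 − 20·log₁₀(13.2/3.7) = 78 − 11.05 = 66.95 dB.
refrigeration condenser: 81 − 20·log₁₀(15.8/3.7) = 81 − 12.61 = 68.39 dB.
hydraulic press: 86 − 20·log₁₀(50.6/3.7) = 86 − 22.72 = 63.28 dB.
Σ 10^(L/10) = 1.399e+07 → L_total = 10·log₁₀(1.399e+07) = 71.46 dB.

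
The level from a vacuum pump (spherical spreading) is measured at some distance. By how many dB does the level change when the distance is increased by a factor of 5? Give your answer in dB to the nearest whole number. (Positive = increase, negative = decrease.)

-14 dB

With spherical spreading the level changes by −20·log₁₀(r₂/r₁).
ΔL = −20·log₁₀(5) = -13.98 dB.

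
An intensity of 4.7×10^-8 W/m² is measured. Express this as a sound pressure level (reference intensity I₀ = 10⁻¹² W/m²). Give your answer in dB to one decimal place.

46.7 dB

L = 10·log₁₀(I/I₀) = 10·log₁₀(4.7×10^-8/10⁻¹²) = 10·log₁₀(4.7×10^4).
L = 10·(0.6721 + 4) = 46.72 dB.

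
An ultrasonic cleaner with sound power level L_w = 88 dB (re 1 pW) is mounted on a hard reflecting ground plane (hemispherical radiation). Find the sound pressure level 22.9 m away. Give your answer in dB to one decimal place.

52.8 dB

The power spreads over a hemisphere of area 2π·r², so L_p = L_w − 10·log₁₀(2π·r²).
2π·r² = 3295 m², 10·log₁₀ of that is 35.179 dB.
L_p = 88 − 35.179 = 52.82 dB.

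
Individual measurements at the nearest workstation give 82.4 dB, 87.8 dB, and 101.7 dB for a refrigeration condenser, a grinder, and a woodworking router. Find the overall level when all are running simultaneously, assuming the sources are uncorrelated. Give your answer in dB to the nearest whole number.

Incoherent sources combine by intensity addition: L_total = 10·log₁₀(Σ 10^(L_i/10)).
Σ 10^(L/10) = 10^(82.4/10) + 10^(87.8/10) + 10^(101.7/10) = 1.557e+10.
L_total = 10·log₁₀(1.557e+10) = 101.92 dB.

102 dB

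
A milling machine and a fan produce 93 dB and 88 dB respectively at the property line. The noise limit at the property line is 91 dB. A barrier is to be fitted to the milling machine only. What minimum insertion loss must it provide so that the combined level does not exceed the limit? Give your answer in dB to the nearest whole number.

The untreated sources together contribute 10^(88/10) = 6.310e+08, i.e. 88.00 dB.
To meet 91 dB overall, the treated milling machine may contribute at most 10^(91/10) − 6.310e+08 = 6.280e+08, i.e. 87.98 dB.
Required insertion loss = 93 − 87.98 = 5.02 dB.

5 dB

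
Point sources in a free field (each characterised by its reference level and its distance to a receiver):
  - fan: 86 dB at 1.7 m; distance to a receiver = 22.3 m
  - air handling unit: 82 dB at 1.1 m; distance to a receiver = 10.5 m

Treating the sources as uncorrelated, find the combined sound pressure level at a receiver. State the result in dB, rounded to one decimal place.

66.1 dB

First find each source's level at the receiver (point-source: −20·log₁₀(r/r_ref)), then combine on an intensity basis.
fan: 86 − 20·log₁₀(22.3/1.7) = 86 − 22.36 = 63.64 dB.
air handling unit: 82 − 20·log₁₀(10.5/1.1) = 82 − 19.60 = 62.40 dB.
Σ 10^(L/10) = 4.053e+06 → L_total = 10·log₁₀(4.053e+06) = 66.08 dB.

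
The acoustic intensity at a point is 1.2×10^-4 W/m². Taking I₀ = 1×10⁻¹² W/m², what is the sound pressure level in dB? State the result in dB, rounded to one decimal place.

80.8 dB

L = 10·log₁₀(I/I₀) = 10·log₁₀(1.2×10^-4/10⁻¹²) = 10·log₁₀(1.2×10^8).
L = 10·(0.0792 + 8) = 80.79 dB.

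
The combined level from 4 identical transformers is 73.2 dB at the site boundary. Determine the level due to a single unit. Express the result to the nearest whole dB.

67 dB

Dividing the total intensity by 4 lowers the level by 10·log₁₀ 4 = 6.021 dB: L₁ = 73.2 − 6.021.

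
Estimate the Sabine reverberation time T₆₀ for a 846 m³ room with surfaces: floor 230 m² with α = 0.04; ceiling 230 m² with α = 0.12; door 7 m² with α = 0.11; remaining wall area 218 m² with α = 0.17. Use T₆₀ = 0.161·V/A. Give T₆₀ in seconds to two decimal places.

Summing Sᵢαᵢ: 230·0.04 + 230·0.12 + 7·0.11 + 218·0.17 = 74.63 m².
T₆₀ = 0.161 × 846 / 74.63 = 1.825 s.

1.83 s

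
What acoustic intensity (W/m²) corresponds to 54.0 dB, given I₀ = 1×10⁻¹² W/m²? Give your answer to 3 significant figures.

2.51e-07 W/m²

I = I₀·10^(L/10) = 10⁻¹² × 10^(54.0/10) = 10^(-6.600).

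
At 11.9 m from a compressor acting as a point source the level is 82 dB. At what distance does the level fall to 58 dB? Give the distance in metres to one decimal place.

188.6 m

The 24.0 dB drop corresponds to a distance ratio of 10^(24.0/20) for a point source.
r₂ = 11.9·10^((82−58)/20) = 11.9·10^(24.0/20) = 188.60 m.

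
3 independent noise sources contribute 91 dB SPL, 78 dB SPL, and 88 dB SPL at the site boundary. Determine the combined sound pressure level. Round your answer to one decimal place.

For uncorrelated sources the intensities add, so convert each level to linear form, sum, and take 10·log₁₀ of the total.
Σ 10^(L/10) = 10^(91/10) + 10^(78/10) + 10^(88/10) = 1.953e+09.
L_total = 10·log₁₀(1.953e+09) = 92.91 dB SPL.

92.9 dB SPL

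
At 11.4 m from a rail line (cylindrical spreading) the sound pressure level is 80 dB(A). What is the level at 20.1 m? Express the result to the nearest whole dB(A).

78 dB(A)

For a line source, L₂ = L₁ − 10·log₁₀(r₂/r₁).
L₂ = 80 − 10·log₁₀(20.1/11.4) = 80 − 2.463 = 77.54 dB(A).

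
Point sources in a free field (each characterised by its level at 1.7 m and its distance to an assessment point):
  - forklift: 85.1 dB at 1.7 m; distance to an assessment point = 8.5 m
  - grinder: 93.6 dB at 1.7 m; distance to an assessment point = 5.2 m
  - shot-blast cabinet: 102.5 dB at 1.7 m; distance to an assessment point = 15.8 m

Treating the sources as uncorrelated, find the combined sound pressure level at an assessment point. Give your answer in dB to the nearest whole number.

Apply inverse-square spreading to bring every level to the receiver, then sum 10^(L/10).
forklift: 85.1 − 20·log₁₀(8.5/1.7) = 85.1 − 13.98 = 71.12 dB.
grinder: 93.6 − 20·log₁₀(5.2/1.7) = 93.6 − 9.71 = 83.89 dB.
shot-blast cabinet: 102.5 − 20·log₁₀(15.8/1.7) = 102.5 − 19.36 = 83.14 dB.
Σ 10^(L/10) = 4.637e+08 → L_total = 10·log₁₀(4.637e+08) = 86.66 dB.

87 dB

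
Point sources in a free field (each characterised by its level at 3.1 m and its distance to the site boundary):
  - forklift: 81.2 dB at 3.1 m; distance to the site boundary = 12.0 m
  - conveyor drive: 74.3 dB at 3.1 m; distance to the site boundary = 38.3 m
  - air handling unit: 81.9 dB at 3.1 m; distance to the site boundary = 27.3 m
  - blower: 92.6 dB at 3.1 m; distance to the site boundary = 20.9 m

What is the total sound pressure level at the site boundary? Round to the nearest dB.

First find each source's level at the receiver (point-source: −20·log₁₀(r/r_ref)), then combine on an intensity basis.
forklift: 81.2 − 20·log₁₀(12.0/3.1) = 81.2 − 11.76 = 69.44 dB.
conveyor drive: 74.3 − 20·log₁₀(38.3/3.1) = 74.3 − 21.84 = 52.46 dB.
air handling unit: 81.9 − 20·log₁₀(27.3/3.1) = 81.9 − 18.90 = 63.00 dB.
blower: 92.6 − 20·log₁₀(20.9/3.1) = 92.6 − 16.58 = 76.02 dB.
Σ 10^(L/10) = 5.101e+07 → L_total = 10·log₁₀(5.101e+07) = 77.08 dB.

77 dB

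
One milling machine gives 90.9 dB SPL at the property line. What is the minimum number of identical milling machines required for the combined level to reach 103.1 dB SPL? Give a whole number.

17

Need L₁ + 10·log₁₀ N ≥ 103.1, i.e. log₁₀ N ≥ 1.22.
N ≥ 10^(12.2/10) = 16.596, so N = 17.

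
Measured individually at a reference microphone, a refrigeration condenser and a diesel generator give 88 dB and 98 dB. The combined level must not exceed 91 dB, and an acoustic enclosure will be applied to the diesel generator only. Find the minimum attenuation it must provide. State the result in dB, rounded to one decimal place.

10.0 dB

Everything except the diesel generator sums to 10^(88/10) = 6.310e+08 in linear terms, 88.00 dB.
The limit corresponds to 10^(91/10) = 1.259e+09; subtracting the fixed part leaves 6.280e+08 for the diesel generator, i.e. 87.98 dB.
Required insertion loss = 98 − 87.98 = 10.02 dB.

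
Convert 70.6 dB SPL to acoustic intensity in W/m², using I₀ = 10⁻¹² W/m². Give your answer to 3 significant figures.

1.15e-05 W/m²

I = I₀·10^(L/10) = 10⁻¹² × 10^(70.6/10) = 10^(-4.940).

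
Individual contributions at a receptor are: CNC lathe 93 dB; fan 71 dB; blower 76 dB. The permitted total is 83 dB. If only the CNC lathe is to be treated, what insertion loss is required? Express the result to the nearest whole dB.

11 dB

Everything except the CNC lathe sums to 10^(71/10) + 10^(76/10) = 5.240e+07 in linear terms, 77.19 dB.
To meet 83 dB overall, the treated CNC lathe may contribute at most 10^(83/10) − 5.240e+07 = 1.471e+08, i.e. 81.68 dB.
Required insertion loss = 93 − 81.68 = 11.32 dB.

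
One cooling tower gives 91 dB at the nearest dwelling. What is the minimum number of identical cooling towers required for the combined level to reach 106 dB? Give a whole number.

32

The shortfall is 106 − 91 = 15.0 dB, and N units add 10·log₁₀ N, so need 10·log₁₀ N ≥ 15.0.
N ≥ 10^(15.0/10) = 31.623, so N = 32.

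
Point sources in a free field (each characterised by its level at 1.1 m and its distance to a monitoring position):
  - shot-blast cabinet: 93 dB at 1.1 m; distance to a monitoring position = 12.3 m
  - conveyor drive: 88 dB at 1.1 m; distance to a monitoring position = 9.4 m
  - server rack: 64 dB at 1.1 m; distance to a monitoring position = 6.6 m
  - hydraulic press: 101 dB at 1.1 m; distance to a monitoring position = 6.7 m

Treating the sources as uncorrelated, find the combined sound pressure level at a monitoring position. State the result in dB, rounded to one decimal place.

85.6 dB

Apply inverse-square spreading to bring every level to the receiver, then sum 10^(L/10).
shot-blast cabinet: 93 − 20·log₁₀(12.3/1.1) = 93 − 20.97 = 72.03 dB.
conveyor drive: 88 − 20·log₁₀(9.4/1.1) = 88 − 18.63 = 69.37 dB.
server rack: 64 − 20·log₁₀(6.6/1.1) = 64 − 15.56 = 48.44 dB.
hydraulic press: 101 − 20·log₁₀(6.7/1.1) = 101 − 15.69 = 85.31 dB.
Σ 10^(L/10) = 3.640e+08 → L_total = 10·log₁₀(3.640e+08) = 85.61 dB.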